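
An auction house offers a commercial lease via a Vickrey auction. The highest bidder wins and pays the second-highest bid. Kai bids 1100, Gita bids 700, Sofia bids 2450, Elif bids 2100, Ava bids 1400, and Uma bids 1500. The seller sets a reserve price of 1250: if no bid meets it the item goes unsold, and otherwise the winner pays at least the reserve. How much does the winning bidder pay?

Bids in descending order: Sofia 2450; Elif 2100; Uma 1500; Ava 1400; Kai 1100; Gita 700.
Sofia has the highest bid, so Sofia wins.
The second-highest bid is 2100, which exceeds the reserve, so that sets the price.

Price paid: 2100.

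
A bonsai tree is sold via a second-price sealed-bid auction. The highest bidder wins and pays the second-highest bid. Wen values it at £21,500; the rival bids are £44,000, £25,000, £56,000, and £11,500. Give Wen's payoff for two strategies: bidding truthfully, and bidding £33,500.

Truthful: £0; alternative: £0.

The highest competing bid is £56,000.
Bidding truthfully at £21,500: the top bid is £56,000 (a rival), so Wen loses. Payoff = £0.
Bidding £33,500: the top bid is £56,000 (a rival), so Wen loses. Payoff = £0.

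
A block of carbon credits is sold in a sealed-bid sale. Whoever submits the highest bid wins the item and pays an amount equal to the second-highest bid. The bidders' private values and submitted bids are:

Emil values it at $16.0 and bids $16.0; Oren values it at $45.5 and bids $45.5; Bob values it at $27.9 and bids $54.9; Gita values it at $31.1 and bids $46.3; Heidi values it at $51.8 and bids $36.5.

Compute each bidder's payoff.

Sorted high to low: Bob $54.9 > Gita $46.3 > Oren $45.5 > Heidi $36.5 > Emil $16.0.
Bob has the top bid and wins; the price is the second-highest bid, $46.3.
Bob's payoff = $27.9 − $46.3 = -$18.4. All other bidders lose, so their payoff is 0.

Payoffs: Emil $0.0, Oren $0.0, Bob -$18.4, Gita $0.0, Heidi $0.0.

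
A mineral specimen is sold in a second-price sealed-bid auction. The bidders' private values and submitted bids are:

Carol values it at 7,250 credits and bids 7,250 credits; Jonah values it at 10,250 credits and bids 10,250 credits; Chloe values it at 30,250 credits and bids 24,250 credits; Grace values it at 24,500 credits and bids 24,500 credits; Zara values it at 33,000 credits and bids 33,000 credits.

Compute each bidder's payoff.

Ordered from highest: Zara 33,000 credits; Grace 24,500 credits; Chloe 24,250 credits; Jonah 10,250 credits; Carol 7,250 credits.
Zara has the top bid and wins; the price is the second-highest bid, 24,500 credits.
Zara's payoff = 33,000 credits − 24,500 credits = 8,500 credits. All other bidders lose, so their payoff is 0.

Payoffs: Carol 0 credits, Jonah 0 credits, Chloe 0 credits, Grace 0 credits, Zara 8,500 credits.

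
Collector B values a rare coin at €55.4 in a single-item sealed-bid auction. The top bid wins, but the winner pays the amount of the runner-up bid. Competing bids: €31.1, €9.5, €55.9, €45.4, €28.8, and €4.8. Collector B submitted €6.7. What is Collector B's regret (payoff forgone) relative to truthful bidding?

The highest competing bid is €55.9.
Bidding truthfully at €55.4: the top bid is €55.9 (a rival), so Collector B loses. Payoff = €0.0.
Bidding €6.7: the top bid is €55.9 (a rival), so Collector B loses. Payoff = €0.0.
Regret = truthful payoff − actual payoff = €0.0 − €0.0 = €0.0.

Payoff forgone: €0.0.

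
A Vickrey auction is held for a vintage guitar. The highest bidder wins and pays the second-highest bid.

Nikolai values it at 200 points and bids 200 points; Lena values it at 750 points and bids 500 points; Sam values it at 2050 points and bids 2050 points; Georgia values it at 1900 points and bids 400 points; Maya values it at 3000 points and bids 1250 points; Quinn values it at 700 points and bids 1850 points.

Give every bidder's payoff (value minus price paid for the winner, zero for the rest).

Nikolai 0 points, Lena 0 points, Sam 200 points, Georgia 0 points, Maya 0 points, Quinn 0 points.

Bids in descending order: Sam 2050 points; Quinn 1850 points; Maya 1250 points; Lena 500 points; Georgia 400 points; Nikolai 200 points.
Sam has the top bid and wins; the price is the second-highest bid, 1850 points.
Sam's payoff = 2050 points − 1850 points = 200 points. All other bidders lose, so their payoff is 0.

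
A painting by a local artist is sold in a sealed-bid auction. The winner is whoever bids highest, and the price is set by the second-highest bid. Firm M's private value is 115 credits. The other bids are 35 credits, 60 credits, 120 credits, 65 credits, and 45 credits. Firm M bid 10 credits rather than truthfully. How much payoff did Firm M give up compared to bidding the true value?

0 credits

The highest competing bid is 120 credits.
Bidding truthfully at 115 credits: the top bid is 120 credits (a rival), so Firm M loses. Payoff = 0 credits.
Bidding 10 credits: the top bid is 120 credits (a rival), so Firm M loses. Payoff = 0 credits.
Regret = truthful payoff − actual payoff = 0 credits − 0 credits = 0 credits.
The bid only affects whether you win, not the price — here both bids land on the same side of the top rival bid, so the deviation is payoff-neutral.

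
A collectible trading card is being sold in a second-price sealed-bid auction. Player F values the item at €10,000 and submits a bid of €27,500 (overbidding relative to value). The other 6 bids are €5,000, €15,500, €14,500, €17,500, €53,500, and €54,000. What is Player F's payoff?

Payoff = €0.

Highest competing bid: €54,000.
Player F's bid €27,500 is not the highest, so Player F loses, pays nothing, and earns zero payoff.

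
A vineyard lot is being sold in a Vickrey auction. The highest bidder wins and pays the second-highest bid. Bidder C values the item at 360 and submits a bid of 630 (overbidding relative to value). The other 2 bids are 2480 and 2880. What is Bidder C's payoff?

Payoff = 0.

Highest competing bid: 2880.
Bidder C's bid 630 is not the highest, so Bidder C loses, pays nothing, and earns zero payoff.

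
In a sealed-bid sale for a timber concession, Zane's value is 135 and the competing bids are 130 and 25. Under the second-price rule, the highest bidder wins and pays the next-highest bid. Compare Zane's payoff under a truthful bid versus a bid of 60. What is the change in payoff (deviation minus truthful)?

The highest competing bid is 130.
Bidding truthfully at 135: Zane has the top bid, wins, and pays the second-highest bid 130. Payoff = 135 − 130 = 5.
Bidding 60: the top bid is 130 (a rival), so Zane loses. Payoff = 0.
Change = 0 − 5 = -5.
This is the dominant-strategy logic: truthful bidding weakly beats any alternative.

Payoff change: -5.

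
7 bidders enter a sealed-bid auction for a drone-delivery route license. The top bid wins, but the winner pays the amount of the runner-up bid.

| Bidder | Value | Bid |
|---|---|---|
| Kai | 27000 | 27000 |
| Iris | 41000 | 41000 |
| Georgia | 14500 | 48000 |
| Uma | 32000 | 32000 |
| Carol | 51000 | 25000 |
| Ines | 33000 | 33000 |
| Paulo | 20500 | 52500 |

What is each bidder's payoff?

Sorted high to low: Paulo 52500; Georgia 48000; Iris 41000; Ines 33000; Uma 32000; Kai 27000; Carol 25000.
Paulo has the top bid and wins; the price is the second-highest bid, 48000.
Paulo's payoff = 20500 − 48000 = -27500. All other bidders lose, so their payoff is 0.

Payoffs: Kai 0, Iris 0, Georgia 0, Uma 0, Carol 0, Ines 0, Paulo -27500.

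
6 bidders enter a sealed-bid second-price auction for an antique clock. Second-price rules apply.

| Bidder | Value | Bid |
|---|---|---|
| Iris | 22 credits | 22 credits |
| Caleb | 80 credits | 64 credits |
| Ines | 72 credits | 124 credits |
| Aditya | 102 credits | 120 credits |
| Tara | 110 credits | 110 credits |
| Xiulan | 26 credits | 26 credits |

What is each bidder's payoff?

Payoffs: Iris 0 credits, Caleb 0 credits, Ines -48 credits, Aditya 0 credits, Tara 0 credits, Xiulan 0 credits.

Ordered from highest: Ines 124 credits > Aditya 120 credits > Tara 110 credits > Caleb 64 credits > Xiulan 26 credits > Iris 22 credits.
Ines has the top bid and wins; the price is the second-highest bid, 120 credits.
Ines's payoff = 72 credits − 120 credits = -48 credits. All other bidders lose, so their payoff is 0.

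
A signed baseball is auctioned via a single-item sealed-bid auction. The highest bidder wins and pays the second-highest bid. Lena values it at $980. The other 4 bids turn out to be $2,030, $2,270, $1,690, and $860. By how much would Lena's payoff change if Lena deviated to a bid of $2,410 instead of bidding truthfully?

The highest competing bid is $2,270.
Bidding truthfully at $980: the top bid is $2,270 (a rival), so Lena loses. Payoff = $0.
Bidding $2,410: Lena has the top bid, wins, and pays the second-highest bid $2,270. Payoff = $980 − $2,270 = -$1,290.
Change = -$1,290 − $0 = -$1,290.
Deviating from a truthful bid can only lose payoff in a second-price auction — never gain.

-$1,290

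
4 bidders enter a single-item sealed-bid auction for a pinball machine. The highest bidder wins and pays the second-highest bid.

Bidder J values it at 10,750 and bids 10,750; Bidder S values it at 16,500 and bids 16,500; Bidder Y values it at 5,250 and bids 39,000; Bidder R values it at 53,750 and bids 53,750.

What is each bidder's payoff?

Payoffs: Bidder J 0, Bidder S 0, Bidder Y 0, Bidder R 14,750.

Ordered from highest: Bidder R 53,750, then Bidder Y 39,000, then Bidder S 16,500, then Bidder J 10,750.
Bidder R has the top bid and wins; the price is the second-highest bid, 39,000.
Bidder R's payoff = 53,750 − 39,000 = 14,750. All other bidders lose, so their payoff is 0.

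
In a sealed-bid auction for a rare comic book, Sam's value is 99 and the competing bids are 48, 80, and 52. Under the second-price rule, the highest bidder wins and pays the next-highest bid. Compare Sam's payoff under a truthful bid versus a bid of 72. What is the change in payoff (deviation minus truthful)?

The highest competing bid is 80.
Bidding truthfully at 99: Sam has the top bid, wins, and pays the second-highest bid 80. Payoff = 99 − 80 = 19.
Bidding 72: the top bid is 80 (a rival), so Sam loses. Payoff = 0.
Change = 0 − 19 = -19.

Payoff change: -19.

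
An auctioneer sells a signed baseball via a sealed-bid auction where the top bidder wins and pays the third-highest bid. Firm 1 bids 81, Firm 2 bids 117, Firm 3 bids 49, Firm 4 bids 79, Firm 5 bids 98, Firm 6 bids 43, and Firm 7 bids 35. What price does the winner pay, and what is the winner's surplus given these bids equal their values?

Bids in descending order: Firm 2 117, then Firm 5 98, then Firm 1 81, then Firm 4 79, then Firm 3 49, then Firm 6 43, then Firm 7 35.
Firm 2 is the highest bidder, so Firm 2 wins.
Under the third-price rule, the price is the third-highest bid: 81.
Surplus = 117 − 81 = 36.

Price 81; surplus 36.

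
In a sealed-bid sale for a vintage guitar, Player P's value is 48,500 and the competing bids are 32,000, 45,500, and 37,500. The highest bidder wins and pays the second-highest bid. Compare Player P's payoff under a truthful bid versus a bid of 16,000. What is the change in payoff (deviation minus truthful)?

The highest competing bid is 45,500.
Bidding truthfully at 48,500: Player P has the top bid, wins, and pays the second-highest bid 45,500. Payoff = 48,500 − 45,500 = 3,000.
Bidding 16,000: the top bid is 45,500 (a rival), so Player P loses. Payoff = 0.
Change = 0 − 3,000 = -3,000.

-3,000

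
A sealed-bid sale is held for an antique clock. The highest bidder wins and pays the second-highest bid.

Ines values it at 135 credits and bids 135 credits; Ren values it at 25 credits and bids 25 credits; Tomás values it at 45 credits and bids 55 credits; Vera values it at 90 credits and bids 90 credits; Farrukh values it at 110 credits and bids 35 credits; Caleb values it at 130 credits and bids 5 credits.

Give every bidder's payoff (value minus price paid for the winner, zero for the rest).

Ines 45 credits, Ren 0 credits, Tomás 0 credits, Vera 0 credits, Farrukh 0 credits, Caleb 0 credits.

Sorted high to low: Ines 135 credits, then Vera 90 credits, then Tomás 55 credits, then Farrukh 35 credits, then Ren 25 credits, then Caleb 5 credits.
Ines has the top bid and wins; the price is the second-highest bid, 90 credits.
Ines's payoff = 135 credits − 90 credits = 45 credits. All other bidders lose, so their payoff is 0.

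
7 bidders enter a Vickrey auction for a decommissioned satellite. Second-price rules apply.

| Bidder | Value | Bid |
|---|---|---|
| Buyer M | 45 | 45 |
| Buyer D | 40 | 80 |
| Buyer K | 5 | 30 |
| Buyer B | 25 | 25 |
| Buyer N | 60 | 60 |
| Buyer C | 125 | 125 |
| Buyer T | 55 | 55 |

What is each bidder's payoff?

Ordered from highest: Buyer C 125; Buyer D 80; Buyer N 60; Buyer T 55; Buyer M 45; Buyer K 30; Buyer B 25.
Buyer C has the top bid and wins; the price is the second-highest bid, 80.
Buyer C's payoff = 125 − 80 = 45. All other bidders lose, so their payoff is 0.

Buyer M 0, Buyer D 0, Buyer K 0, Buyer B 0, Buyer N 0, Buyer C 45, Buyer T 0.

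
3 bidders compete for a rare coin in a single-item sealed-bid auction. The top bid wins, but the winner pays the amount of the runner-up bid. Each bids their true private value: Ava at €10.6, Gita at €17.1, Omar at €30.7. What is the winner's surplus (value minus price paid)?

Ordered from highest: Omar €30.7; Gita €17.1; Ava €10.6.
Omar wins with the top bid and pays the second-highest, €17.1.
Surplus = €30.7 − €17.1 = €13.6.

Surplus = €13.6.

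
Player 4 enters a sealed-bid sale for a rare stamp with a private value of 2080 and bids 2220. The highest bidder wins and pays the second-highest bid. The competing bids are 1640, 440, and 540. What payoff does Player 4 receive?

Highest competing bid: 1640.
Player 4's bid 2220 is the highest overall, so Player 4 wins and pays the second-highest bid, 1640.
Payoff = value − price = 2080 − 1640 = 440.

440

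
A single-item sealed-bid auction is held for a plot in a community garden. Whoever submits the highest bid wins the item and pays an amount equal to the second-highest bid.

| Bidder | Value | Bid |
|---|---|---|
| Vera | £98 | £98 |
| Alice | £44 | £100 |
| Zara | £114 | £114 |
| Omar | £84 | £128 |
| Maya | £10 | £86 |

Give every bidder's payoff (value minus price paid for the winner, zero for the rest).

Bids in descending order: Omar £128, then Zara £114, then Alice £100, then Vera £98, then Maya £86.
Omar has the top bid and wins; the price is the second-highest bid, £114.
Omar's payoff = £84 − £114 = -£30. All other bidders lose, so their payoff is 0.

Payoffs: Vera £0, Alice £0, Zara £0, Omar -£30, Maya £0.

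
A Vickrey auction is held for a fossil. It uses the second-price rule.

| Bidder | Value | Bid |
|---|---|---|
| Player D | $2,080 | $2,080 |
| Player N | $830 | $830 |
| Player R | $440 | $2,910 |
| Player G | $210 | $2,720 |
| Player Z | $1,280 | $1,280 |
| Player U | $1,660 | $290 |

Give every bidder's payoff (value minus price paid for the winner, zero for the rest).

Player D $0, Player N $0, Player R -$2,280, Player G $0, Player Z $0, Player U $0.

Bids in descending order: Player R $2,910; Player G $2,720; Player D $2,080; Player Z $1,280; Player N $830; Player U $290.
Player R has the top bid and wins; the price is the second-highest bid, $2,720.
Player R's payoff = $440 − $2,720 = -$2,280. All other bidders lose, so their payoff is 0.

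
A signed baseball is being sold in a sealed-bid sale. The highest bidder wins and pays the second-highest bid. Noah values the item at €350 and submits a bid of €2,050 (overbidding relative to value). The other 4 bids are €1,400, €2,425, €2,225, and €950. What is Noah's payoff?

Noah's payoff: €0.

Highest competing bid: €2,425.
Noah's bid €2,050 is not the highest, so Noah loses, pays nothing, and earns zero payoff.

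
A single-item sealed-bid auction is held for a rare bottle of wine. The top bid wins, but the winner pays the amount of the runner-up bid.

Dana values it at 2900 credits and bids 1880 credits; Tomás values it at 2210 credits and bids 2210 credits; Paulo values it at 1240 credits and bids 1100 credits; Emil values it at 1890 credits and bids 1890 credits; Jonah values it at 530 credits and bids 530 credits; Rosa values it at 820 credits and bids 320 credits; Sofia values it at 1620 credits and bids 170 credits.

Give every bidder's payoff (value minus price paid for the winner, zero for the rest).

Dana 0 credits, Tomás 320 credits, Paulo 0 credits, Emil 0 credits, Jonah 0 credits, Rosa 0 credits, Sofia 0 credits.

Ordered from highest: Tomás 2210 credits; Emil 1890 credits; Dana 1880 credits; Paulo 1100 credits; Jonah 530 credits; Rosa 320 credits; Sofia 170 credits.
Tomás has the top bid and wins; the price is the second-highest bid, 1890 credits.
Tomás's payoff = 2210 credits − 1890 credits = 320 credits. All other bidders lose, so their payoff is 0.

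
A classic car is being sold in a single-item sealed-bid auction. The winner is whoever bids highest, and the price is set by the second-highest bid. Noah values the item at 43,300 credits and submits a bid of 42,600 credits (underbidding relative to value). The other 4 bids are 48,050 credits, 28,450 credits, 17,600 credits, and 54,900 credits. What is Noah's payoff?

Highest competing bid: 54,900 credits.
Noah's bid 42,600 credits is not the highest, so Noah loses, pays nothing, and earns zero payoff.

0 credits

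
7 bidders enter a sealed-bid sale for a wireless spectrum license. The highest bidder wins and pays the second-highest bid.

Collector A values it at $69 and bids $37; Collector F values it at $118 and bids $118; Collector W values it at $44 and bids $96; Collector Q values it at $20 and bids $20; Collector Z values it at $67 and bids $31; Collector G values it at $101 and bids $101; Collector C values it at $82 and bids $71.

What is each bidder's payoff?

Collector A $0, Collector F $17, Collector W $0, Collector Q $0, Collector Z $0, Collector G $0, Collector C $0.

Bids in descending order: Collector F $118 > Collector G $101 > Collector W $96 > Collector C $71 > Collector A $37 > Collector Z $31 > Collector Q $20.
Collector F has the top bid and wins; the price is the second-highest bid, $101.
Collector F's payoff = $118 − $101 = $17. All other bidders lose, so their payoff is 0.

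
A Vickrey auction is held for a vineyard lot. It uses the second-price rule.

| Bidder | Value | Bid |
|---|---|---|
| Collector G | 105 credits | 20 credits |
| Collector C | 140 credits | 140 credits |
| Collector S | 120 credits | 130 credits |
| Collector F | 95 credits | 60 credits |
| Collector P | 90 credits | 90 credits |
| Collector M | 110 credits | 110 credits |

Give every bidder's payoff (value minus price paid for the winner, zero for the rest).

Payoffs: Collector G 0 credits, Collector C 10 credits, Collector S 0 credits, Collector F 0 credits, Collector P 0 credits, Collector M 0 credits.

Ranking the bids: Collector C 140 credits; Collector S 130 credits; Collector M 110 credits; Collector P 90 credits; Collector F 60 credits; Collector G 20 credits.
Collector C has the top bid and wins; the price is the second-highest bid, 130 credits.
Collector C's payoff = 140 credits − 130 credits = 10 credits. All other bidders lose, so their payoff is 0.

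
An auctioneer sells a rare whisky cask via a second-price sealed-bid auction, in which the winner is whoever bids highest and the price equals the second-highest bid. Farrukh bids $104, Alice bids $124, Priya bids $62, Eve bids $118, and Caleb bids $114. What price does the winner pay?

Price paid: $118.

Ranking the bids: Alice $124 > Eve $118 > Caleb $114 > Farrukh $104 > Priya $62.
Alice is the highest bidder, so Alice wins.
Under the second-price rule, the price is the second-highest bid: $118.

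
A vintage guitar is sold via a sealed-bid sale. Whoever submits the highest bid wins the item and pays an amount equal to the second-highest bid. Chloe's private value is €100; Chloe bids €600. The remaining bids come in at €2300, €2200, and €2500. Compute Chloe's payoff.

€0

Highest competing bid: €2500.
Chloe's bid €600 is not the highest, so Chloe loses, pays nothing, and earns zero payoff.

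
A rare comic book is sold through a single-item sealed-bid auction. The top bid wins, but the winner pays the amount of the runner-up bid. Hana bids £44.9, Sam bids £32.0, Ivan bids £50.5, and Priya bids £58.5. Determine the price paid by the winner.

£50.5

Ranking the bids: Priya £58.5; Ivan £50.5; Hana £44.9; Sam £32.0.
Priya has the highest bid, so Priya wins.
The second-highest bid is £50.5, so that is what Priya pays.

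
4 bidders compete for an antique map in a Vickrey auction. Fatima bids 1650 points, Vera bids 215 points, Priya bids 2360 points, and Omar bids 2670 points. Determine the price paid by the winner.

Price paid: 2360 points.

Ordered from highest: Omar 2670 points, then Priya 2360 points, then Fatima 1650 points, then Vera 215 points.
Omar has the highest bid, so Omar wins.
The second-highest bid is 2360 points, so that is what Omar pays.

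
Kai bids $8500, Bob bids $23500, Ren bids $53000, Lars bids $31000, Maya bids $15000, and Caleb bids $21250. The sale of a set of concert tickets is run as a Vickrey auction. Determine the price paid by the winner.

Price paid: $31000.

Ranking the bids: Ren $53000; Lars $31000; Bob $23500; Caleb $21250; Maya $15000; Kai $8500.
Ren has the highest bid, so Ren wins.
The second-highest bid is $31000, so that is what Ren pays.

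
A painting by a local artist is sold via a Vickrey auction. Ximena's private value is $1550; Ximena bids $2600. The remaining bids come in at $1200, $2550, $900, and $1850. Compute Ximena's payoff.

Payoff = -$1000.

Highest competing bid: $2550.
Ximena's bid $2600 is the highest overall, so Ximena wins and pays the second-highest bid, $2550.
Payoff = value − price = $1550 − $2550 = -$1000.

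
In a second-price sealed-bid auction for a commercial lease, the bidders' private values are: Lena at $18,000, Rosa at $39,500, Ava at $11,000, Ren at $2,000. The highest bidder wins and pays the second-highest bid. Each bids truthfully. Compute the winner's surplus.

$21,500

Bids in descending order: Rosa $39,500; Lena $18,000; Ava $11,000; Ren $2,000.
Rosa wins with the top bid and pays the second-highest, $18,000.
Surplus = $39,500 − $18,000 = $21,500.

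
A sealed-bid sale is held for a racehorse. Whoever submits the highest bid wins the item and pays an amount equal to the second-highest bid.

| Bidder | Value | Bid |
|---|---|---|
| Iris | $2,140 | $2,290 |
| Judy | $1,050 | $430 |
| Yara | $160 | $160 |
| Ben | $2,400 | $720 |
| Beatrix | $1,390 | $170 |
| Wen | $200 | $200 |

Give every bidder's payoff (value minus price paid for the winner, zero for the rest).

Sorted high to low: Iris $2,290, then Ben $720, then Judy $430, then Wen $200, then Beatrix $170, then Yara $160.
Iris has the top bid and wins; the price is the second-highest bid, $720.
Iris's payoff = $2,140 − $720 = $1,420. All other bidders lose, so their payoff is 0.

Iris $1,420, Judy $0, Yara $0, Ben $0, Beatrix $0, Wen $0.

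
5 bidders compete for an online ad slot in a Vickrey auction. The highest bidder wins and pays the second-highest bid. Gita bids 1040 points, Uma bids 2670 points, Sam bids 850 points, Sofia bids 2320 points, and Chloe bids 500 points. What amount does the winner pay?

The winner pays 2320 points.

Ordered from highest: Uma 2670 points, then Sofia 2320 points, then Gita 1040 points, then Sam 850 points, then Chloe 500 points.
Uma has the highest bid, so Uma wins.
The second-highest bid is 2320 points, so that is what Uma pays.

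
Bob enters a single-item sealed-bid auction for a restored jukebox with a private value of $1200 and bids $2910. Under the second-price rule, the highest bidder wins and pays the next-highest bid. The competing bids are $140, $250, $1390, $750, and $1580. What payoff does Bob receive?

Payoff = -$380.

Highest competing bid: $1580.
Bob's bid $2910 is the highest overall, so Bob wins and pays the second-highest bid, $1580.
Payoff = value − price = $1200 − $1580 = -$380.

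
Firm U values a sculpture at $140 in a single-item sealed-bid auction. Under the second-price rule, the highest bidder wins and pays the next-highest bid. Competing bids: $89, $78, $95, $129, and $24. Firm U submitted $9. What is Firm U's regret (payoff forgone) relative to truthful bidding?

The highest competing bid is $129.
Bidding truthfully at $140: Firm U has the top bid, wins, and pays the second-highest bid $129. Payoff = $140 − $129 = $11.
Bidding $9: the top bid is $129 (a rival), so Firm U loses. Payoff = $0.
Regret = truthful payoff − actual payoff = $11 − $0 = $11.
Deviating from a truthful bid can only lose payoff in a second-price auction — never gain.

$11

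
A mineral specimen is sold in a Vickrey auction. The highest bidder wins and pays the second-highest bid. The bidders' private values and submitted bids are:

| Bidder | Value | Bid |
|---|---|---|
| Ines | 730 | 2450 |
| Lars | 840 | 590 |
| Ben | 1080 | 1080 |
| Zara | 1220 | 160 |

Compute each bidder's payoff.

Sorted high to low: Ines 2450; Ben 1080; Lars 590; Zara 160.
Ines has the top bid and wins; the price is the second-highest bid, 1080.
Ines's payoff = 730 − 1080 = -350. All other bidders lose, so their payoff is 0.

Ines -350, Lars 0, Ben 0, Zara 0.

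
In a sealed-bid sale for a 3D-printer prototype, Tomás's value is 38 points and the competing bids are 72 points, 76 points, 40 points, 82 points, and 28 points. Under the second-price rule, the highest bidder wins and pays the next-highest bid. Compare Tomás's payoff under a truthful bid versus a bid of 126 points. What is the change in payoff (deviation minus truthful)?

Payoff change: -44 points.

The highest competing bid is 82 points.
Bidding truthfully at 38 points: the top bid is 82 points (a rival), so Tomás loses. Payoff = 0 points.
Bidding 126 points: Tomás has the top bid, wins, and pays the second-highest bid 82 points. Payoff = 38 points − 82 points = -44 points.
Change = -44 points − 0 points = -44 points.
Deviating from a truthful bid can only lose payoff in a second-price auction — never gain.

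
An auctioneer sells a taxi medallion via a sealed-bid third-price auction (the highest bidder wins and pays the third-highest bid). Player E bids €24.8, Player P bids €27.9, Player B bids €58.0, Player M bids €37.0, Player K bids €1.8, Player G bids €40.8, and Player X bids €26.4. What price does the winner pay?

Bids in descending order: Player B €58.0 > Player G €40.8 > Player M €37.0 > Player P €27.9 > Player X €26.4 > Player E €24.8 > Player K €1.8.
Player B is the highest bidder, so Player B wins.
Under the third-price rule, the price is the third-highest bid: €37.0.

€37.0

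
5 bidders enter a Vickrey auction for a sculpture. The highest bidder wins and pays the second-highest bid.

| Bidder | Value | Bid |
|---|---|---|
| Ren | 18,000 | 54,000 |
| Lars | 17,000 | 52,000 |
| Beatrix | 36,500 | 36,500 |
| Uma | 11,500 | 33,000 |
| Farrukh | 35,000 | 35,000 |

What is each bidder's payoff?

Ren -34,000, Lars 0, Beatrix 0, Uma 0, Farrukh 0.

Ordered from highest: Ren 54,000 > Lars 52,000 > Beatrix 36,500 > Farrukh 35,000 > Uma 33,000.
Ren has the top bid and wins; the price is the second-highest bid, 52,000.
Ren's payoff = 18,000 − 52,000 = -34,000. All other bidders lose, so their payoff is 0.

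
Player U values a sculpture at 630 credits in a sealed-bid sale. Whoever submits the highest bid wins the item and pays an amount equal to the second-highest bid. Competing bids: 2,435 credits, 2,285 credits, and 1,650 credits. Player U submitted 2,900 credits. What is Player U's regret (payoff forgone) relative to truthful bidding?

Payoff forgone: 1,805 credits.

The highest competing bid is 2,435 credits.
Bidding truthfully at 630 credits: the top bid is 2,435 credits (a rival), so Player U loses. Payoff = 0 credits.
Bidding 2,900 credits: Player U has the top bid, wins, and pays the second-highest bid 2,435 credits. Payoff = 630 credits − 2,435 credits = -1,805 credits.
Regret = truthful payoff − actual payoff = 0 credits − -1,805 credits = 1,805 credits.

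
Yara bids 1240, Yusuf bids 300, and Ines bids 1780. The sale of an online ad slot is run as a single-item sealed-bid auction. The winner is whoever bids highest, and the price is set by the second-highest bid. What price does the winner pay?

1240

Ordered from highest: Ines 1780, then Yara 1240, then Yusuf 300.
Ines has the highest bid, so Ines wins.
The second-highest bid is 1240, so that is what Ines pays.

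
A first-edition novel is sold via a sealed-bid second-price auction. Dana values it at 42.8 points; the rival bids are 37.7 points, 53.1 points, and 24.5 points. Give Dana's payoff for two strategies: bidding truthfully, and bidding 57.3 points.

The highest competing bid is 53.1 points.
Bidding truthfully at 42.8 points: the top bid is 53.1 points (a rival), so Dana loses. Payoff = 0.0 points.
Bidding 57.3 points: Dana has the top bid, wins, and pays the second-highest bid 53.1 points. Payoff = 42.8 points − 53.1 points = -10.3 points.

(a) 0.0 points  (b) -10.3 points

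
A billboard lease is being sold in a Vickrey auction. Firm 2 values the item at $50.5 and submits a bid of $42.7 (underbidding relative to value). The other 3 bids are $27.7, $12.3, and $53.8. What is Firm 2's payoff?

Highest competing bid: $53.8.
Firm 2's bid $42.7 is not the highest, so Firm 2 loses, pays nothing, and earns zero payoff.

$0.0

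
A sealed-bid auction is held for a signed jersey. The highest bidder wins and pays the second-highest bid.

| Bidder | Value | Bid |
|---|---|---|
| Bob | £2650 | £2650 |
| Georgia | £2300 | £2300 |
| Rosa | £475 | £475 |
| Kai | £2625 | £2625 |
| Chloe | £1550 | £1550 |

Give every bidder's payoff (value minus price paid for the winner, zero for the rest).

Bob £25, Georgia £0, Rosa £0, Kai £0, Chloe £0.

Ranking the bids: Bob £2650; Kai £2625; Georgia £2300; Chloe £1550; Rosa £475.
Bob has the top bid and wins; the price is the second-highest bid, £2625.
Bob's payoff = £2650 − £2625 = £25. All other bidders lose, so their payoff is 0.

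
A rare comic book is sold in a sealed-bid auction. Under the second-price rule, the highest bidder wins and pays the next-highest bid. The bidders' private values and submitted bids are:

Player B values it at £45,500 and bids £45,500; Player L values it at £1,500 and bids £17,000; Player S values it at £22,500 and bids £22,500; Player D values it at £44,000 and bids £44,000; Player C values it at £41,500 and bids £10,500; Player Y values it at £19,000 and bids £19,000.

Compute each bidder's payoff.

Bids in descending order: Player B £45,500 > Player D £44,000 > Player S £22,500 > Player Y £19,000 > Player L £17,000 > Player C £10,500.
Player B has the top bid and wins; the price is the second-highest bid, £44,000.
Player B's payoff = £45,500 − £44,000 = £1,500. All other bidders lose, so their payoff is 0.

Player B £1,500, Player L £0, Player S £0, Player D £0, Player C £0, Player Y £0.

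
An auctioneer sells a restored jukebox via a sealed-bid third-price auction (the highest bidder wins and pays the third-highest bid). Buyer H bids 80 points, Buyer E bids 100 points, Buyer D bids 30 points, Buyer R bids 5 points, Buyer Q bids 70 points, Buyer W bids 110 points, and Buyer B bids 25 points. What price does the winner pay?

Bids in descending order: Buyer W 110 points, then Buyer E 100 points, then Buyer H 80 points, then Buyer Q 70 points, then Buyer D 30 points, then Buyer B 25 points, then Buyer R 5 points.
Buyer W is the highest bidder, so Buyer W wins.
Under the third-price rule, the price is the third-highest bid: 80 points.

Price paid: 80 points.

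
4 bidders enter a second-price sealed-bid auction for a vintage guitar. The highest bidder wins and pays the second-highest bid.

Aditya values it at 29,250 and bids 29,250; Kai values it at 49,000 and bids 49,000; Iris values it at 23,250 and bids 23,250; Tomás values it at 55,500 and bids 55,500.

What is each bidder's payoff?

Aditya 0, Kai 0, Iris 0, Tomás 6,500.

Sorted high to low: Tomás 55,500; Kai 49,000; Aditya 29,250; Iris 23,250.
Tomás has the top bid and wins; the price is the second-highest bid, 49,000.
Tomás's payoff = 55,500 − 49,000 = 6,500. All other bidders lose, so their payoff is 0.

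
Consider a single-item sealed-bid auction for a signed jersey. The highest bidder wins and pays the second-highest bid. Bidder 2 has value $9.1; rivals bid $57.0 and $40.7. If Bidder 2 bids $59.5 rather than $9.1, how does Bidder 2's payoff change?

-$47.9

The highest competing bid is $57.0.
Bidding truthfully at $9.1: the top bid is $57.0 (a rival), so Bidder 2 loses. Payoff = $0.0.
Bidding $59.5: Bidder 2 has the top bid, wins, and pays the second-highest bid $57.0. Payoff = $9.1 − $57.0 = -$47.9.
Change = -$47.9 − $0.0 = -$47.9.
Deviating from a truthful bid can only lose payoff in a second-price auction — never gain.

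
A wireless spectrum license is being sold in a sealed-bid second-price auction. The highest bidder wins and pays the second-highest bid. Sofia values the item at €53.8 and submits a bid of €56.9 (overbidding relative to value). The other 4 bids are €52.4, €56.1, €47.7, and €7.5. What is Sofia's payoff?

Payoff = -€2.3.

Highest competing bid: €56.1.
Sofia's bid €56.9 is the highest overall, so Sofia wins and pays the second-highest bid, €56.1.
Payoff = value − price = €53.8 − €56.1 = -€2.3.
Overbidding won the item at a price above value — truthful bidding would have avoided this loss.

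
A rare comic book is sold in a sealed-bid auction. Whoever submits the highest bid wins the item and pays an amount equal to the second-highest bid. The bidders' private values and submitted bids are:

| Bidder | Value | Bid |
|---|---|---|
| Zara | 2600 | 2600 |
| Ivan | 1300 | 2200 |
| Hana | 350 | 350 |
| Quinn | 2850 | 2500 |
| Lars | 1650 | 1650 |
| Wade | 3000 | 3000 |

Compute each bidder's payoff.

Zara 0, Ivan 0, Hana 0, Quinn 0, Lars 0, Wade 400.

Ranking the bids: Wade 3000 > Zara 2600 > Quinn 2500 > Ivan 2200 > Lars 1650 > Hana 350.
Wade has the top bid and wins; the price is the second-highest bid, 2600.
Wade's payoff = 3000 − 2600 = 400. All other bidders lose, so their payoff is 0.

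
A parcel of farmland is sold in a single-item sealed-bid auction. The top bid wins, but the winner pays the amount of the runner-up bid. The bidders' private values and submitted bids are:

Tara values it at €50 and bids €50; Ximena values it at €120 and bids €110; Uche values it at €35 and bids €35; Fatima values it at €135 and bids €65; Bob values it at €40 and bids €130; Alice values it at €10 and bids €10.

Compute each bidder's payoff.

Payoffs: Tara €0, Ximena €0, Uche €0, Fatima €0, Bob -€70, Alice €0.

Bids in descending order: Bob €130, then Ximena €110, then Fatima €65, then Tara €50, then Uche €35, then Alice €10.
Bob has the top bid and wins; the price is the second-highest bid, €110.
Bob's payoff = €40 − €110 = -€70. All other bidders lose, so their payoff is 0.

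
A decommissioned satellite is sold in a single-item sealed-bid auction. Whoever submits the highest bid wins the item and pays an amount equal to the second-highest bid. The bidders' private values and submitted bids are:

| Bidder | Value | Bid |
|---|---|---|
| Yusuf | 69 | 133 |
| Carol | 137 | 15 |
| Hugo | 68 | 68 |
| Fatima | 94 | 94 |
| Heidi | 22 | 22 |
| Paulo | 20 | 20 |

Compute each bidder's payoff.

Bids in descending order: Yusuf 133, then Fatima 94, then Hugo 68, then Heidi 22, then Paulo 20, then Carol 15.
Yusuf has the top bid and wins; the price is the second-highest bid, 94.
Yusuf's payoff = 69 − 94 = -25. All other bidders lose, so their payoff is 0.

Yusuf -25, Carol 0, Hugo 0, Fatima 0, Heidi 0, Paulo 0.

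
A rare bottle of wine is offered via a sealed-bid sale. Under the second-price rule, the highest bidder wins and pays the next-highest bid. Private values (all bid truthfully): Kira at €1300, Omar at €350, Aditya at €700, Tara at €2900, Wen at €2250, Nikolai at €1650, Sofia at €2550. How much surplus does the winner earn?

Ordered from highest: Tara €2900; Sofia €2550; Wen €2250; Nikolai €1650; Kira €1300; Aditya €700; Omar €350.
Tara wins with the top bid and pays the second-highest, €2550.
Surplus = €2900 − €2550 = €350.

Surplus = €350.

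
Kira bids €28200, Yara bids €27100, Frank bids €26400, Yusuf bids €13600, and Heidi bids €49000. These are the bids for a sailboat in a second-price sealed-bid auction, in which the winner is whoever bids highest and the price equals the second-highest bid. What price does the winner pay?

Price paid: €28200.

Ordered from highest: Heidi €49000, then Kira €28200, then Yara €27100, then Frank €26400, then Yusuf €13600.
Heidi is the highest bidder, so Heidi wins.
Under the second-price rule, the price is the second-highest bid: €28200.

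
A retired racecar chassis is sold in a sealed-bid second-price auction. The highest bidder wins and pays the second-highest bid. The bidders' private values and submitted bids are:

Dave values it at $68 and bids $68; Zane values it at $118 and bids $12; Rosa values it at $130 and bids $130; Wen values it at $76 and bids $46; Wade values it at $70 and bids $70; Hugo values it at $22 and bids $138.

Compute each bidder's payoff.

Dave $0, Zane $0, Rosa $0, Wen $0, Wade $0, Hugo -$108.

Ordered from highest: Hugo $138 > Rosa $130 > Wade $70 > Dave $68 > Wen $46 > Zane $12.
Hugo has the top bid and wins; the price is the second-highest bid, $130.
Hugo's payoff = $22 − $130 = -$108. All other bidders lose, so their payoff is 0.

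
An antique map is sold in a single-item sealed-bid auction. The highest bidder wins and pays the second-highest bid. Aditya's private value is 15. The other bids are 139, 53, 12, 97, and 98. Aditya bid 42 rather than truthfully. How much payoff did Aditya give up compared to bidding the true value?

The highest competing bid is 139.
Bidding truthfully at 15: the top bid is 139 (a rival), so Aditya loses. Payoff = 0.
Bidding 42: the top bid is 139 (a rival), so Aditya loses. Payoff = 0.
Regret = truthful payoff − actual payoff = 0 − 0 = 0.
The bid only affects whether you win, not the price — here both bids land on the same side of the top rival bid, so the deviation is payoff-neutral.

0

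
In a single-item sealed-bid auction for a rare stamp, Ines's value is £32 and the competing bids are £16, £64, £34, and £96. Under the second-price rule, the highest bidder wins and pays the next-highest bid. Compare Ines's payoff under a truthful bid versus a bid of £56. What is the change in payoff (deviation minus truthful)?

Change in payoff: £0.

The highest competing bid is £96.
Bidding truthfully at £32: the top bid is £96 (a rival), so Ines loses. Payoff = £0.
Bidding £56: the top bid is £96 (a rival), so Ines loses. Payoff = £0.
Change = £0 − £0 = £0.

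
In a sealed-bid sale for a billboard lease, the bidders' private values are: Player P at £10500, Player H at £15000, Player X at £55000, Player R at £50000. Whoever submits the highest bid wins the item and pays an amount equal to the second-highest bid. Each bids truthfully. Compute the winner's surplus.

Surplus = £5000.

Sorted high to low: Player X £55000; Player R £50000; Player H £15000; Player P £10500.
Player X wins with the top bid and pays the second-highest, £50000.
Surplus = £55000 − £50000 = £5000.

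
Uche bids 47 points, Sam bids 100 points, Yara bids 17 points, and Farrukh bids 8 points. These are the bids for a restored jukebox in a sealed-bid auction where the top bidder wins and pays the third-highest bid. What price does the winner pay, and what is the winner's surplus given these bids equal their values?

Bids in descending order: Sam 100 points > Uche 47 points > Yara 17 points > Farrukh 8 points.
Sam is the highest bidder, so Sam wins.
Under the third-price rule, the price is the third-highest bid: 17 points.
Surplus = 100 points − 17 points = 83 points.

The winner pays 17 points for a surplus of 83 points.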